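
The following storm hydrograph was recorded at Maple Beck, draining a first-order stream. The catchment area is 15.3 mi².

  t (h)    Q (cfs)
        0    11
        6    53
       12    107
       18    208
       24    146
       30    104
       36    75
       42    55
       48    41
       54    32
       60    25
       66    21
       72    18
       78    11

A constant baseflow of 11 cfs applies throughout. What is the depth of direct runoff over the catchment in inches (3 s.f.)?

d ≈ 0.458 in

Direct runoff: 0.0, 42.0, 96.0, 197.0, 135.0, 93.0, 64.0, 44.0, 30.0, 21.0, 14.0, 10.0, 7.0, 0.0 cfs; ΣQ_DR = 753.0 cfs.
V = ΣQ_DR · Δt = 753.0 × 21600 s = 1.626 × 10^7 ft³.
Over A = 15.3 mi², depth = V / A = 0.458 in.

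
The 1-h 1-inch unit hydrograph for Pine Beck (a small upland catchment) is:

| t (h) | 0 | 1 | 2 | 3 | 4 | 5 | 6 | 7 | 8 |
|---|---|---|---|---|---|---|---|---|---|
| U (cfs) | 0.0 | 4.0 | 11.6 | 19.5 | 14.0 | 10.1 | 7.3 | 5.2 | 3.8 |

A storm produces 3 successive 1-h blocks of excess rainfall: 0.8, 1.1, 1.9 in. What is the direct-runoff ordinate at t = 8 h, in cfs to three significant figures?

By discrete convolution, Q_j = Σ (P_i / 1 in) · U_{j−i}.
At t = 8 h (j=8): Q = (0.8/1)·3.8 + (1.1/1)·5.2 + (1.9/1)·7.3 = 22.6 cfs.

Q ≈ 22.6 cfs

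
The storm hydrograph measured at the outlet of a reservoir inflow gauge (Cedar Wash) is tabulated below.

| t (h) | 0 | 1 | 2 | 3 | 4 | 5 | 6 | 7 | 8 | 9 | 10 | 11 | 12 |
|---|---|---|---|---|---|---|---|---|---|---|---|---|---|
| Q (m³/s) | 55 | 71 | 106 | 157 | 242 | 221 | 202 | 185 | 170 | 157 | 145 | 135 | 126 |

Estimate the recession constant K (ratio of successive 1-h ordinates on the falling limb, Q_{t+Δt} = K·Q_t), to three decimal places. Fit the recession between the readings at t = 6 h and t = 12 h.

K ≈ 0.924

Using the recession-limb readings at t = 6 h and t = 12 h: Q falls from 202 to 126 m³/s over 6 intervals.
K = (Q₂/Q₁)^(1/6) = (126/202)^(1/6) = 0.924.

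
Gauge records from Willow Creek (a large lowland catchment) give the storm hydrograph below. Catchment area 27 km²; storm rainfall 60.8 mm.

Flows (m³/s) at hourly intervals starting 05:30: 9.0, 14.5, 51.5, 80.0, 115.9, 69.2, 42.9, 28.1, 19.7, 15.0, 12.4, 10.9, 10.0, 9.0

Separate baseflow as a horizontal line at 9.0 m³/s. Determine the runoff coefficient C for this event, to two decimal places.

C ≈ 0.79

ΣQ_DR = 362.1 m³/s; V = ΣQ_DR·Δt = 1.304 × 10^6 m³.
Runoff depth d = V / A = 48.28 mm.
C = d / P = 48.28 / 60.8 = 0.79.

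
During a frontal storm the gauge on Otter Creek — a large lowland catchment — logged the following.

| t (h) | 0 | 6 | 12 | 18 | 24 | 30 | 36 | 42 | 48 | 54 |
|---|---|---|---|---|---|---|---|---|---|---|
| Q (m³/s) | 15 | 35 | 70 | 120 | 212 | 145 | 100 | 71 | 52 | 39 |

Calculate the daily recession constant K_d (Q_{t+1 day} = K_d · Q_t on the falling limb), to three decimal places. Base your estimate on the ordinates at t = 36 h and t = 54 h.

K_d ≈ 0.285

Between t = 36 h and t = 54 h the flow falls from 100 to 39 m³/s over 3×6 h = 18 h.
Per-interval ratio K = (39/100)^(1/3) = 0.7306; K_d = K^(24/6) = 0.285.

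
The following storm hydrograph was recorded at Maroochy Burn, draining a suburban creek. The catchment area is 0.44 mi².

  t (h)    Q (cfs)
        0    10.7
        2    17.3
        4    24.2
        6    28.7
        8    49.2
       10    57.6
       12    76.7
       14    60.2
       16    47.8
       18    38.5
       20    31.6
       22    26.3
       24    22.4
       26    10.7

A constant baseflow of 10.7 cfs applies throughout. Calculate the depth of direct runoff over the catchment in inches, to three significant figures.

Direct runoff: 0.0, 6.6, 13.5, 18.0, 38.5, 46.9, 66.0, 49.5, 37.1, 27.8, 20.9, 15.6, 11.7, 0.0 cfs; ΣQ_DR = 352.1 cfs.
V = ΣQ_DR · Δt = 352.1 × 7200 s = 2.535 × 10^6 ft³.
Over A = 0.44 mi², depth = V / A = 2.48 in.

d ≈ 2.48 in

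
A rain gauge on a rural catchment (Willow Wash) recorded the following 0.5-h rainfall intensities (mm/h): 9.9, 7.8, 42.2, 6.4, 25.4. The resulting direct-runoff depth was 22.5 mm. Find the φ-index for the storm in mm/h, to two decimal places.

Only the 2 blocks with intensity above φ contribute runoff: 42.2, 25.4 mm/h.
Σ(I−φ)·Δt = d  ⇒  (42.2+25.4 − 2φ)·0.5 = 22.5
φ = (67.60 − 22.5/0.5) / 2 = 11.30 mm/h.

φ ≈ 11.30 mm/h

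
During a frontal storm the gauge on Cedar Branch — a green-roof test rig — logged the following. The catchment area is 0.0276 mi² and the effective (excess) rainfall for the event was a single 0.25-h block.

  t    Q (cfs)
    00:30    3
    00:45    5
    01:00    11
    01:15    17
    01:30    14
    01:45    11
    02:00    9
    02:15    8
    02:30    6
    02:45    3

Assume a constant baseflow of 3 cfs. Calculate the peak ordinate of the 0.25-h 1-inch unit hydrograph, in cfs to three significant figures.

Direct runoff: 0.0, 2.0, 8.0, 14.0, 11.0, 8.0, 6.0, 5.0, 3.0, 0.0 cfs; ΣQ_DR = 57.00 cfs, peak = 14.0 cfs.
Runoff depth d = ΣQ_DR·Δt / A = 57.00 × 900 / (0.0276 mi²) = 0.8001 in.
The 1-inch UH is the DRH scaled by (1 in)/d, so U_p = 14.0 × 1/0.8001 = 17.5 cfs.

U_p ≈ 17.5 cfs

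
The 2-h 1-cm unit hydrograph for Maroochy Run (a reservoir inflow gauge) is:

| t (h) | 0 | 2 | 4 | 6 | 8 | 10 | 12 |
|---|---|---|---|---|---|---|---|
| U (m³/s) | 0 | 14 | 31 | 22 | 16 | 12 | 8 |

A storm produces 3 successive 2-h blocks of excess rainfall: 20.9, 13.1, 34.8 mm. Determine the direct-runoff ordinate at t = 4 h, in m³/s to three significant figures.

Q ≈ 83.1 m³/s

By discrete convolution, Q_j = Σ (P_i / 10 mm) · U_{j−i}.
At t = 4 h (j=2): Q = (20.9/10)·31 + (13.1/10)·14 + (34.8/10)·0 = 83.1 m³/s.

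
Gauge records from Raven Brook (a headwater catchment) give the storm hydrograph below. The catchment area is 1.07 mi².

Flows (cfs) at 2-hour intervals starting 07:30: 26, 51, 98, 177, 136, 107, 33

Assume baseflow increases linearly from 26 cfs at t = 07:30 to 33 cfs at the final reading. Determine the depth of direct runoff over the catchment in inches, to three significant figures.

d ≈ 1.22 in

Direct runoff: 0.00, 23.83, 69.67, 147.50, 105.33, 75.17, 0.00 cfs; ΣQ_DR = 421.5 cfs.
V = ΣQ_DR · Δt = 421.5 × 7200 s = 3.035 × 10^6 ft³.
Over A = 1.07 mi², depth = V / A = 1.22 in.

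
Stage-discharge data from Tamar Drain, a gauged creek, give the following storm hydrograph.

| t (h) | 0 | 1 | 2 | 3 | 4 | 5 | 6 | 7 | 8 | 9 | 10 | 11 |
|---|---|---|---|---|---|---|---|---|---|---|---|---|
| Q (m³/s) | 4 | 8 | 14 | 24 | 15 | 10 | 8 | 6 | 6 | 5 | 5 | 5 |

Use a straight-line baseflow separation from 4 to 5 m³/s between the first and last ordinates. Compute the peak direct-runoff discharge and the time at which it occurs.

Q_p = 19.73 m³/s at t = 3 h

Subtracting baseflow gives direct-runoff ordinates: 0.00, 3.91, 9.82, 19.73, 10.64, 5.55, 3.45, 1.36, 1.27, 0.18, 0.09, 0.00 m³/s.
The maximum is 19.73 m³/s, occurring at the reading for t = 3 h.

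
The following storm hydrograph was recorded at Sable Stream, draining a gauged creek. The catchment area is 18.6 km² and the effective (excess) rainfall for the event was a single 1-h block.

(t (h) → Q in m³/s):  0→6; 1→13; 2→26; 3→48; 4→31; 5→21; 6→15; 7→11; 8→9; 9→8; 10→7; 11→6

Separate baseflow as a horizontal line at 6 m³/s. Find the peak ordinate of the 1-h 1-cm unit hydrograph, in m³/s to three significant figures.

U_p ≈ 16.8 m³/s

Direct runoff: 0.0, 7.0, 20.0, 42.0, 25.0, 15.0, 9.0, 5.0, 3.0, 2.0, 1.0, 0.0 m³/s; ΣQ_DR = 129.0 m³/s, peak = 42.0 m³/s.
Runoff depth d = ΣQ_DR·Δt / A = 129.0 × 3600 / (18.6 km²) = 24.97 mm.
The 1-cm UH is the DRH scaled by (10 mm)/d, so U_p = 42.0 × 10/24.97 = 16.8 m³/s.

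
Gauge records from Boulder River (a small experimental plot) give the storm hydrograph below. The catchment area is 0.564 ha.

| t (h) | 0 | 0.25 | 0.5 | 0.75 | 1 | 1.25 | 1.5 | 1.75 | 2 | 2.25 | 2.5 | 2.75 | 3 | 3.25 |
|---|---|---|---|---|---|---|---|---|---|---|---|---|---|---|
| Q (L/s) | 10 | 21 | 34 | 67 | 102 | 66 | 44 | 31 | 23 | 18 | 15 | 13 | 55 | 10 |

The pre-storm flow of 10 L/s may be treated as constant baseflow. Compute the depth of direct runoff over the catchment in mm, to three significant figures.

d ≈ 58.9 mm

Direct runoff: 0.0, 11.0, 24.0, 57.0, 92.0, 56.0, 34.0, 21.0, 13.0, 8.0, 5.0, 3.0, 45.0, 0.0 L/s; ΣQ_DR = 369.0 L/s.
V = ΣQ_DR · Δt = 369.0 × 900 s = 3.321 × 10^5 L.
Over A = 0.564 ha, depth = V / A = 58.9 mm.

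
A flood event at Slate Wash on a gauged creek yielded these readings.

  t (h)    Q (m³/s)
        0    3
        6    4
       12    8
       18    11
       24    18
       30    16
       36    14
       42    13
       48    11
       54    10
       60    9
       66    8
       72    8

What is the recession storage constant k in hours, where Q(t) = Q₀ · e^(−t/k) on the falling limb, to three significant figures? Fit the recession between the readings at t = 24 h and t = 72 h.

On the falling limb, Q drops from 18 to 8 m³/s between t = 24 h and t = 72 h (Δt = 48 h).
k = −Δt / ln(Q₂/Q₁) = −48 / ln(8/18) = 59.2 h.

k ≈ 59.2 h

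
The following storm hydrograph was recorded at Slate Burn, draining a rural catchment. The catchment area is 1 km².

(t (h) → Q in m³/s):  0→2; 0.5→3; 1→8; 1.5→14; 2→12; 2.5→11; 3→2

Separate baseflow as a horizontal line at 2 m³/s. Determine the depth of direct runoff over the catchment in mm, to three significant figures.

d ≈ 68.4 mm

Direct runoff: 0.0, 1.0, 6.0, 12.0, 10.0, 9.0, 0.0 m³/s; ΣQ_DR = 38.00 m³/s.
V = ΣQ_DR · Δt = 38.00 × 1800 s = 68400 m³.
Over A = 1 km², depth = V / A = 68.4 mm.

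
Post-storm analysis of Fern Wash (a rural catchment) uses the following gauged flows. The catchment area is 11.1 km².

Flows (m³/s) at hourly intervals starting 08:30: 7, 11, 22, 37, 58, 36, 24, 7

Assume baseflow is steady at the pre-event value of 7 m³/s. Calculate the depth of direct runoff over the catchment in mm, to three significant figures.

d ≈ 47.4 mm

Direct runoff: 0.0, 4.0, 15.0, 30.0, 51.0, 29.0, 17.0, 0.0 m³/s; ΣQ_DR = 146.0 m³/s.
V = ΣQ_DR · Δt = 146.0 × 3600 s = 5.256 × 10^5 m³.
Over A = 11.1 km², depth = V / A = 47.4 mm.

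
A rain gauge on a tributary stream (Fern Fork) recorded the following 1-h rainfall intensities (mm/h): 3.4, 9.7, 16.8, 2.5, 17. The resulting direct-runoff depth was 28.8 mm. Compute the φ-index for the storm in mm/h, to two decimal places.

Only the 3 blocks with intensity above φ contribute runoff: 9.7, 16.8, 17 mm/h.
Σ(I−φ)·Δt = d  ⇒  (9.7+16.8+17 − 3φ)·1 = 28.8
φ = (43.50 − 28.8/1) / 3 = 4.90 mm/h.

φ ≈ 4.90 mm/h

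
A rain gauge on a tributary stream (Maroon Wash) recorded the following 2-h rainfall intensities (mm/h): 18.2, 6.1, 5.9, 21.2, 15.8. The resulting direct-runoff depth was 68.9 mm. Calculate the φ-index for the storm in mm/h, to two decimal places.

Only the 3 blocks with intensity above φ contribute runoff: 18.2, 21.2, 15.8 mm/h.
Σ(I−φ)·Δt = d  ⇒  (18.2+21.2+15.8 − 3φ)·2 = 68.9
φ = (55.20 − 68.9/2) / 3 = 6.92 mm/h.

φ ≈ 6.92 mm/h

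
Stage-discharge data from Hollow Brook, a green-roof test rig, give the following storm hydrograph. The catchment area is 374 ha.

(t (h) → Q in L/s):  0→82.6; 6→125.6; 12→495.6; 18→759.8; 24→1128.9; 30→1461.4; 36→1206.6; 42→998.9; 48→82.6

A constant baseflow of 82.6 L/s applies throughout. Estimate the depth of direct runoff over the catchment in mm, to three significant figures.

d ≈ 32.3 mm

Direct runoff: 0.0, 43.0, 413.0, 677.2, 1046.3, 1378.8, 1124.0, 916.3, 0.0 L/s; ΣQ_DR = 5599 L/s.
V = ΣQ_DR · Δt = 5599 × 21600 s = 1.209 × 10^8 L.
Over A = 374 ha, depth = V / A = 32.3 mm.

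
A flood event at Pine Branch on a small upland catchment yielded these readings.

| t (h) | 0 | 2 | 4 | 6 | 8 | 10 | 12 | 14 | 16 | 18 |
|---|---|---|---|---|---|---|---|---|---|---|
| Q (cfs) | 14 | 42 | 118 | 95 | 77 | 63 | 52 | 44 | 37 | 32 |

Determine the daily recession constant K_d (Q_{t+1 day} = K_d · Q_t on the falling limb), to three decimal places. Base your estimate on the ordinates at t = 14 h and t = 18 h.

Between t = 14 h and t = 18 h the flow falls from 44 to 32 cfs over 2×2 h = 4 h.
Per-interval ratio K = (32/44)^(1/2) = 0.8528; K_d = K^(24/2) = 0.148.

K_d ≈ 0.148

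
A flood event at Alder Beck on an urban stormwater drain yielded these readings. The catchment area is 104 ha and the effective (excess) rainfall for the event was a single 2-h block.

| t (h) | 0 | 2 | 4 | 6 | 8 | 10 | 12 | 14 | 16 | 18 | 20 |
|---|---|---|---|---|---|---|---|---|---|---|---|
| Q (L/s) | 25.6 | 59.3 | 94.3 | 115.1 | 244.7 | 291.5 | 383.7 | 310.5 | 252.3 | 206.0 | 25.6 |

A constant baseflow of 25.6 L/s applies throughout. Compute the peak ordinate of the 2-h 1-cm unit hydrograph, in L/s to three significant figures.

Direct runoff: 0.0, 33.7, 68.7, 89.5, 219.1, 265.9, 358.1, 284.9, 226.7, 180.4, 0.0 L/s; ΣQ_DR = 1727 L/s, peak = 358.1 L/s.
Runoff depth d = ΣQ_DR·Δt / A = 1727 × 7200 / (104 ha) = 11.96 mm.
The 1-cm UH is the DRH scaled by (10 mm)/d, so U_p = 358.1 × 10/11.96 = 300 L/s.

U_p ≈ 300 L/s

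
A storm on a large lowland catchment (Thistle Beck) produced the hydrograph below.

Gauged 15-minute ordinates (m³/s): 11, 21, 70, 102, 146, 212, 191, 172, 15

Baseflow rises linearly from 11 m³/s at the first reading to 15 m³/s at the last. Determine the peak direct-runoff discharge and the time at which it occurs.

Subtracting baseflow gives direct-runoff ordinates: 0.00, 9.50, 58.00, 89.50, 133.00, 198.50, 177.00, 157.50, 0.00 m³/s.
The maximum is 198.50 m³/s, occurring at the reading for t = 1.25 h.

Q_p = 198.50 m³/s at t = 1.25 h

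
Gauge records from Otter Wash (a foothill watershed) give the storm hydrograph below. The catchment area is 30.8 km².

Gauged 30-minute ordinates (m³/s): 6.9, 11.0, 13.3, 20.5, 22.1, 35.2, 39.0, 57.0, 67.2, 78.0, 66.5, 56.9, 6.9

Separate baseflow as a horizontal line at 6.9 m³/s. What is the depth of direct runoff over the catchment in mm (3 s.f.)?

Direct runoff: 0.0, 4.1, 6.4, 13.6, 15.2, 28.3, 32.1, 50.1, 60.3, 71.1, 59.6, 50.0, 0.0 m³/s; ΣQ_DR = 390.8 m³/s.
V = ΣQ_DR · Δt = 390.8 × 1800 s = 7.034 × 10^5 m³.
Over A = 30.8 km², depth = V / A = 22.8 mm.

d ≈ 22.8 mm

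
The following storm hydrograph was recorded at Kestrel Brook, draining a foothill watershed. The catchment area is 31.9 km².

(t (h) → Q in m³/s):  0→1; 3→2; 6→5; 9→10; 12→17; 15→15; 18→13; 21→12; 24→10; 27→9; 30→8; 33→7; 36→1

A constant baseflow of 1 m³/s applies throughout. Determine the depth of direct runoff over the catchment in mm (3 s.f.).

Direct runoff: 0.0, 1.0, 4.0, 9.0, 16.0, 14.0, 12.0, 11.0, 9.0, 8.0, 7.0, 6.0, 0.0 m³/s; ΣQ_DR = 97.00 m³/s.
V = ΣQ_DR · Δt = 97.00 × 10800 s = 1.048 × 10^6 m³.
Over A = 31.9 km², depth = V / A = 32.8 mm.

d ≈ 32.8 mm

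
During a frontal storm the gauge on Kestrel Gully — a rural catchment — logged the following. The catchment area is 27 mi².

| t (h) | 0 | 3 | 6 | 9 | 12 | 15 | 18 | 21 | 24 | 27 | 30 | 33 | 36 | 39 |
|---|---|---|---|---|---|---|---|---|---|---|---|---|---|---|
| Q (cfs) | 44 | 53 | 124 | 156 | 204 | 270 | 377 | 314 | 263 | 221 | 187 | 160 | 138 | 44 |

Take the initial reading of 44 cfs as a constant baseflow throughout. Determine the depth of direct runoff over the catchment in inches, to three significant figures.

Direct runoff: 0.0, 9.0, 80.0, 112.0, 160.0, 226.0, 333.0, 270.0, 219.0, 177.0, 143.0, 116.0, 94.0, 0.0 cfs; ΣQ_DR = 1939 cfs.
V = ΣQ_DR · Δt = 1939 × 10800 s = 2.094 × 10^7 ft³.
Over A = 27 mi², depth = V / A = 0.334 in.

d ≈ 0.334 in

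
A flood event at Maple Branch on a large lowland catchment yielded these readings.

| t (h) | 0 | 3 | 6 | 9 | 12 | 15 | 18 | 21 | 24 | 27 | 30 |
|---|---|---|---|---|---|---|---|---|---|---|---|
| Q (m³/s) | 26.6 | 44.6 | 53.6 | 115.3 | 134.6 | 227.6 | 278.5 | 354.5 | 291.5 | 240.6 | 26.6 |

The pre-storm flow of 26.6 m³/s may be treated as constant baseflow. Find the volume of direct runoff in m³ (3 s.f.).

V ≈ 1.62 × 10^7 m³

Direct-runoff ordinates (Q − Q_b): 0.0, 18.0, 27.0, 88.7, 108.0, 201.0, 251.9, 327.9, 264.9, 214.0, 0.0 m³/s.
ΣQ_DR = 1501 m³/s.
With Δt = 3 h = 10800 s, V = ΣQ_DR · Δt = 1501 × 10800 = 1.62 × 10^7 m³.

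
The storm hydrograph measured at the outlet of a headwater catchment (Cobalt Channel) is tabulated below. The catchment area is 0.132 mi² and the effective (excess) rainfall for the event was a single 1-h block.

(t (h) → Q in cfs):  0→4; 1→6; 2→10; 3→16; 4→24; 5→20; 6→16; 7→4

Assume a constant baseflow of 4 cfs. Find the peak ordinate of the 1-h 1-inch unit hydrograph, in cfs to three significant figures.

U_p ≈ 25.1 cfs

Direct runoff: 0.0, 2.0, 6.0, 12.0, 20.0, 16.0, 12.0, 0.0 cfs; ΣQ_DR = 68.00 cfs, peak = 20.0 cfs.
Runoff depth d = ΣQ_DR·Δt / A = 68.00 × 3600 / (0.132 mi²) = 0.7983 in.
The 1-inch UH is the DRH scaled by (1 in)/d, so U_p = 20.0 × 1/0.7983 = 25.1 cfs.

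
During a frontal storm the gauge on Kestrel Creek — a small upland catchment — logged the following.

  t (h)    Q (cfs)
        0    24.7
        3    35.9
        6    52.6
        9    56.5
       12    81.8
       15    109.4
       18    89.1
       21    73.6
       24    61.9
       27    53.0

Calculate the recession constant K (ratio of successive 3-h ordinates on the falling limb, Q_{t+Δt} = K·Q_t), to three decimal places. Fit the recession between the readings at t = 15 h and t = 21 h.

Using the recession-limb readings at t = 15 h and t = 21 h: Q falls from 109.4 to 73.6 cfs over 2 intervals.
K = (Q₂/Q₁)^(1/2) = (73.6/109.4)^(1/2) = 0.820.

K ≈ 0.820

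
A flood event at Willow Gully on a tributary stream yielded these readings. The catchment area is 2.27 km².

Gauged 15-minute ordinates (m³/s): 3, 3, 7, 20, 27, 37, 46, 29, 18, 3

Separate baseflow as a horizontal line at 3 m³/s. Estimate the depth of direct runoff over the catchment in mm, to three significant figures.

Direct runoff: 0.0, 0.0, 4.0, 17.0, 24.0, 34.0, 43.0, 26.0, 15.0, 0.0 m³/s; ΣQ_DR = 163.0 m³/s.
V = ΣQ_DR · Δt = 163.0 × 900 s = 1.467 × 10^5 m³.
Over A = 2.27 km², depth = V / A = 64.6 mm.

d ≈ 64.6 mm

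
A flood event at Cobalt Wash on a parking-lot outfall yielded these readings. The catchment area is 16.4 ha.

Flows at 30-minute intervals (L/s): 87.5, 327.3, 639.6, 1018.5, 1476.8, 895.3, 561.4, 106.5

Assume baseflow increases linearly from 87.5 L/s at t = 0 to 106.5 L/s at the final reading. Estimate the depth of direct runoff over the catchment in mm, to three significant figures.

Direct runoff: 0.00, 237.09, 546.67, 922.86, 1378.44, 794.23, 457.61, 0.00 L/s; ΣQ_DR = 4337 L/s.
V = ΣQ_DR · Δt = 4337 × 1800 s = 7.806 × 10^6 L.
Over A = 16.4 ha, depth = V / A = 47.6 mm.

d ≈ 47.6 mm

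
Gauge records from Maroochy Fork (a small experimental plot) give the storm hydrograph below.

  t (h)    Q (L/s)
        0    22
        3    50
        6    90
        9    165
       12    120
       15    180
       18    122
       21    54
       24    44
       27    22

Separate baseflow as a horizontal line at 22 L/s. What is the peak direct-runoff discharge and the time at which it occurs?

Subtracting baseflow gives direct-runoff ordinates: 0.0, 28.0, 68.0, 143.0, 98.0, 158.0, 100.0, 32.0, 22.0, 0.0 L/s.
The maximum is 158.0 L/s, occurring at the reading for t = 15 h.

Q_p = 158.0 L/s at t = 15 h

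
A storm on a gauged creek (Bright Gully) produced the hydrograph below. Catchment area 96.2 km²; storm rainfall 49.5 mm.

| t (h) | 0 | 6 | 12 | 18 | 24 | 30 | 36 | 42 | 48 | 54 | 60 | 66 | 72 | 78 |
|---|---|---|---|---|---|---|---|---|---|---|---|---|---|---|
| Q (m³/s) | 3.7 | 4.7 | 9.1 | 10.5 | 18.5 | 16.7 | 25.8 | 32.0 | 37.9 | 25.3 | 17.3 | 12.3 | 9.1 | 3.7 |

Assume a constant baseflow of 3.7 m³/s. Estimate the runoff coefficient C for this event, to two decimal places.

C ≈ 0.79

ΣQ_DR = 174.8 m³/s; V = ΣQ_DR·Δt = 3.776 × 10^6 m³.
Runoff depth d = V / A = 39.25 mm.
C = d / P = 39.25 / 49.5 = 0.79.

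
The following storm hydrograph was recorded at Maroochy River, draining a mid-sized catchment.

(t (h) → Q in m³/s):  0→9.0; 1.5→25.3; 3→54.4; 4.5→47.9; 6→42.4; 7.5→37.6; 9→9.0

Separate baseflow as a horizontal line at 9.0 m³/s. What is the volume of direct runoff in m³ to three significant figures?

Direct-runoff ordinates (Q − Q_b): 0.0, 16.3, 45.4, 38.9, 33.4, 28.6, 0.0 m³/s.
ΣQ_DR = 162.6 m³/s.
With Δt = 1.5 h = 5400 s, V = ΣQ_DR · Δt = 162.6 × 5400 = 8.78 × 10^5 m³.

V ≈ 8.78 × 10^5 m³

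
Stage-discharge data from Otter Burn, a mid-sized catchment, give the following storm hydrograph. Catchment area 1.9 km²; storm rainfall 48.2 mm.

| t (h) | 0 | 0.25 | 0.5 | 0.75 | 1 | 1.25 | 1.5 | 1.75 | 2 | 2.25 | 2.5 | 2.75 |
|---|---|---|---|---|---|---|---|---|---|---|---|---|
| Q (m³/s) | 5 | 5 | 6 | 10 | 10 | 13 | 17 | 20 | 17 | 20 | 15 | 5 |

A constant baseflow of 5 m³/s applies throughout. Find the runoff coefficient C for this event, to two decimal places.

ΣQ_DR = 83.00 m³/s; V = ΣQ_DR·Δt = 74700 m³.
Runoff depth d = V / A = 39.32 mm.
C = d / P = 39.32 / 48.2 = 0.82.

C ≈ 0.82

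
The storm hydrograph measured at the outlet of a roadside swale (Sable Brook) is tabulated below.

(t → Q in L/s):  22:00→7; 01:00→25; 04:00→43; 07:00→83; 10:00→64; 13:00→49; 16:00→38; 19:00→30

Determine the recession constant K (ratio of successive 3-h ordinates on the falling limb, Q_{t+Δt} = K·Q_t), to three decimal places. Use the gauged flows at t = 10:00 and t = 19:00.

Using the recession-limb readings at t = 10:00 and t = 19:00: Q falls from 64 to 30 L/s over 3 intervals.
K = (Q₂/Q₁)^(1/3) = (30/64)^(1/3) = 0.777.

K ≈ 0.777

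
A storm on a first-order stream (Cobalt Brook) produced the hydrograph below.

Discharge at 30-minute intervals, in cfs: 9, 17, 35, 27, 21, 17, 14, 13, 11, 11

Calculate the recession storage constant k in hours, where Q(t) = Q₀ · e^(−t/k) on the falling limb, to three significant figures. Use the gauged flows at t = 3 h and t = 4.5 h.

k ≈ 6.22 h

On the falling limb, Q drops from 14 to 11 cfs between t = 3 h and t = 4.5 h (Δt = 1.5 h).
k = −Δt / ln(Q₂/Q₁) = −1.5 / ln(11/14) = 6.22 h.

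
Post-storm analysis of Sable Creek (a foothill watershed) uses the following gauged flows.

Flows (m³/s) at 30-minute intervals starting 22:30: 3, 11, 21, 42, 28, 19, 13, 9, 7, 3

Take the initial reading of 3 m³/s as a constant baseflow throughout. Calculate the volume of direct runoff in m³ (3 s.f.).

V ≈ 2.27 × 10^5 m³

Direct-runoff ordinates (Q − Q_b): 0.0, 8.0, 18.0, 39.0, 25.0, 16.0, 10.0, 6.0, 4.0, 0.0 m³/s.
ΣQ_DR = 126.0 m³/s.
With Δt = 0.5 h = 1800 s, V = ΣQ_DR · Δt = 126.0 × 1800 = 2.27 × 10^5 m³.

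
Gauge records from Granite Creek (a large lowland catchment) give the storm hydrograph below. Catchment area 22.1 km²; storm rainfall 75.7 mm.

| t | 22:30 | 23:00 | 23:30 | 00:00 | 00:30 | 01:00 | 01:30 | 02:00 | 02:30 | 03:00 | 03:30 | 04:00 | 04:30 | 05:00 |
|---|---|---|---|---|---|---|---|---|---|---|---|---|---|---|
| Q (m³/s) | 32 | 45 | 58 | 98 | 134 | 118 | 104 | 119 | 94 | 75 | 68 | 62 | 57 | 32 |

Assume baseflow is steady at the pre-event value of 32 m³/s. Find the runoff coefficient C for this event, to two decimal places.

C ≈ 0.70

ΣQ_DR = 648.0 m³/s; V = ΣQ_DR·Δt = 1.166 × 10^6 m³.
Runoff depth d = V / A = 52.78 mm.
C = d / P = 52.78 / 75.7 = 0.70.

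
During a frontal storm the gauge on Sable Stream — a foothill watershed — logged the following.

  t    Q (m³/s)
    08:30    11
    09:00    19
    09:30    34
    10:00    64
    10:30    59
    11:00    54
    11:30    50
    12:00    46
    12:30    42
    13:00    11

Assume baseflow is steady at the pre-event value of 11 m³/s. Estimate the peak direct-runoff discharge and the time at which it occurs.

Subtracting baseflow gives direct-runoff ordinates: 0.0, 8.0, 23.0, 53.0, 48.0, 43.0, 39.0, 35.0, 31.0, 0.0 m³/s.
The maximum is 53.0 m³/s, occurring at the reading for t = 10:00.

Q_p = 53.0 m³/s at t = 10:00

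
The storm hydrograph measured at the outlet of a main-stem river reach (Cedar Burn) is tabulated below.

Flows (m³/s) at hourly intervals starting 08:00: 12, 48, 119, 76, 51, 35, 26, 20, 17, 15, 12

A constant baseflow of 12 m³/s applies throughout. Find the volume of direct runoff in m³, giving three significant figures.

V ≈ 1.08 × 10^6 m³

Direct-runoff ordinates (Q − Q_b): 0.0, 36.0, 107.0, 64.0, 39.0, 23.0, 14.0, 8.0, 5.0, 3.0, 0.0 m³/s.
ΣQ_DR = 299.0 m³/s.
With Δt = 1 h = 3600 s, V = ΣQ_DR · Δt = 299.0 × 3600 = 1.08 × 10^6 m³.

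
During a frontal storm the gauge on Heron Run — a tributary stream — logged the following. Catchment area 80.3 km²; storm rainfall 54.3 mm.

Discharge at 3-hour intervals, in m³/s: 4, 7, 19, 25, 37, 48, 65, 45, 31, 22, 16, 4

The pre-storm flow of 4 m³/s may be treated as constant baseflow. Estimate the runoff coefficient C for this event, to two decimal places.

C ≈ 0.68

ΣQ_DR = 275.0 m³/s; V = ΣQ_DR·Δt = 2.970 × 10^6 m³.
Runoff depth d = V / A = 36.99 mm.
C = d / P = 36.99 / 54.3 = 0.68.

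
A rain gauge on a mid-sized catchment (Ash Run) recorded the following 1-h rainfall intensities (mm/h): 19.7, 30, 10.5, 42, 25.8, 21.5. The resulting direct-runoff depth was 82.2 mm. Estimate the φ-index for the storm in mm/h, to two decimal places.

Only the 5 blocks with intensity above φ contribute runoff: 19.7, 30, 42, 25.8, 21.5 mm/h.
Σ(I−φ)·Δt = d  ⇒  (19.7+30+42+25.8+21.5 − 5φ)·1 = 82.2
φ = (139.0 − 82.2/1) / 5 = 11.36 mm/h.

φ ≈ 11.36 mm/h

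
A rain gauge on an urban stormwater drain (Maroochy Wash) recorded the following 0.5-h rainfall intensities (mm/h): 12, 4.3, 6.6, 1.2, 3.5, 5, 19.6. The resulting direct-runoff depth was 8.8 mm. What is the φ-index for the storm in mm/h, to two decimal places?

φ ≈ 7.00 mm/h

Only the 2 blocks with intensity above φ contribute runoff: 12, 19.6 mm/h.
Σ(I−φ)·Δt = d  ⇒  (12+19.6 − 2φ)·0.5 = 8.8
φ = (31.60 − 8.8/0.5) / 2 = 7.00 mm/h.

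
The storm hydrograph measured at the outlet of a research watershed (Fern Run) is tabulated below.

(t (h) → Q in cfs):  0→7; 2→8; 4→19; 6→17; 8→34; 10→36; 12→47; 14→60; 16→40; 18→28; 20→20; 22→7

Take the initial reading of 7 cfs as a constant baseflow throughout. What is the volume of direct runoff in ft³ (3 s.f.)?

V ≈ 1.72 × 10^6 ft³

Direct-runoff ordinates (Q − Q_b): 0.0, 1.0, 12.0, 10.0, 27.0, 29.0, 40.0, 53.0, 33.0, 21.0, 13.0, 0.0 cfs.
ΣQ_DR = 239.0 cfs.
With Δt = 2 h = 7200 s, V = ΣQ_DR · Δt = 239.0 × 7200 = 1.72 × 10^6 ft³.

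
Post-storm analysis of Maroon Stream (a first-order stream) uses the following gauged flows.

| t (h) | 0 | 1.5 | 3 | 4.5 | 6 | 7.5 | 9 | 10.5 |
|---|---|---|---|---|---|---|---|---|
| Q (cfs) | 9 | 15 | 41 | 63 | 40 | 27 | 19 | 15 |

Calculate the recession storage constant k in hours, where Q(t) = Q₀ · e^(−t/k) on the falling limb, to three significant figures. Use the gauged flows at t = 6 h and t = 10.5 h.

On the falling limb, Q drops from 40 to 15 cfs between t = 6 h and t = 10.5 h (Δt = 4.5 h).
k = −Δt / ln(Q₂/Q₁) = −4.5 / ln(15/40) = 4.59 h.

k ≈ 4.59 h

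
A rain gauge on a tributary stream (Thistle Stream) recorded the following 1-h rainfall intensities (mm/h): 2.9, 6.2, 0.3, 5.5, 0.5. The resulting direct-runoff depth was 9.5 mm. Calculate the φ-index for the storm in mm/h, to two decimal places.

φ ≈ 1.70 mm/h

Only the 3 blocks with intensity above φ contribute runoff: 2.9, 6.2, 5.5 mm/h.
Σ(I−φ)·Δt = d  ⇒  (2.9+6.2+5.5 − 3φ)·1 = 9.5
φ = (14.60 − 9.5/1) / 3 = 1.70 mm/h.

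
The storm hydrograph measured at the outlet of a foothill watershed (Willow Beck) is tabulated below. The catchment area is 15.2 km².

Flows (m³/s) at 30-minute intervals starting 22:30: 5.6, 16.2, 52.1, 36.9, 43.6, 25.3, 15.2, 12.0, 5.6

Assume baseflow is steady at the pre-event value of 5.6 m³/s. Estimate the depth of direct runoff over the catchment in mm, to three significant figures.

Direct runoff: 0.0, 10.6, 46.5, 31.3, 38.0, 19.7, 9.6, 6.4, 0.0 m³/s; ΣQ_DR = 162.1 m³/s.
V = ΣQ_DR · Δt = 162.1 × 1800 s = 2.918 × 10^5 m³.
Over A = 15.2 km², depth = V / A = 19.2 mm.

d ≈ 19.2 mm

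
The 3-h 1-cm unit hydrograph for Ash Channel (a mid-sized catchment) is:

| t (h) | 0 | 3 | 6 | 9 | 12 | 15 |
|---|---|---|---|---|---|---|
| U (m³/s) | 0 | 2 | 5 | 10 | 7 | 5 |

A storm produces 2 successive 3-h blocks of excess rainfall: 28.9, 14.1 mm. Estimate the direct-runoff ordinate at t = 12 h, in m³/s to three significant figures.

Q ≈ 34.3 m³/s

By discrete convolution, Q_j = Σ (P_i / 10 mm) · U_{j−i}.
At t = 12 h (j=4): Q = (28.9/10)·7 + (14.1/10)·10 = 34.3 m³/s.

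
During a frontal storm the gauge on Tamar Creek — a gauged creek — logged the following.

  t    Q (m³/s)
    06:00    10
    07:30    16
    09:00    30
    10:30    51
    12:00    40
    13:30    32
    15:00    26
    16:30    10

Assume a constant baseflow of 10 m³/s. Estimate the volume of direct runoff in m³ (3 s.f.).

Direct-runoff ordinates (Q − Q_b): 0.0, 6.0, 20.0, 41.0, 30.0, 22.0, 16.0, 0.0 m³/s.
ΣQ_DR = 135.0 m³/s.
With Δt = 1.5 h = 5400 s, V = ΣQ_DR · Δt = 135.0 × 5400 = 7.29 × 10^5 m³.

V ≈ 7.29 × 10^5 m³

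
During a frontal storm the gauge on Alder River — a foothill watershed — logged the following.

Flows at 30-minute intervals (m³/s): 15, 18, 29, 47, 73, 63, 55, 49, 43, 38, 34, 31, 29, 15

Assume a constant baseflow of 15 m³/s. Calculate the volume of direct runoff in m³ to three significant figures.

V ≈ 5.92 × 10^5 m³

Direct-runoff ordinates (Q − Q_b): 0.0, 3.0, 14.0, 32.0, 58.0, 48.0, 40.0, 34.0, 28.0, 23.0, 19.0, 16.0, 14.0, 0.0 m³/s.
ΣQ_DR = 329.0 m³/s.
With Δt = 0.5 h = 1800 s, V = ΣQ_DR · Δt = 329.0 × 1800 = 5.92 × 10^5 m³.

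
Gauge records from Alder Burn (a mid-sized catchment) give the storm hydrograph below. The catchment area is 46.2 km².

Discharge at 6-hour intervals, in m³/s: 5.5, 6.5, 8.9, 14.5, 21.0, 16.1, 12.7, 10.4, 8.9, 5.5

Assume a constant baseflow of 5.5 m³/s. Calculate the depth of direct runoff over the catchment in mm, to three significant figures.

d ≈ 25.7 mm

Direct runoff: 0.0, 1.0, 3.4, 9.0, 15.5, 10.6, 7.2, 4.9, 3.4, 0.0 m³/s; ΣQ_DR = 55.00 m³/s.
V = ΣQ_DR · Δt = 55.00 × 21600 s = 1.188 × 10^6 m³.
Over A = 46.2 km², depth = V / A = 25.7 mm.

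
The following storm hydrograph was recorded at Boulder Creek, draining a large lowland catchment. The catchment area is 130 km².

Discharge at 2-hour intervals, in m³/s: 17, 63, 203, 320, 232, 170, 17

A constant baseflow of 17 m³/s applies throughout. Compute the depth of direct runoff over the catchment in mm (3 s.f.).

Direct runoff: 0.0, 46.0, 186.0, 303.0, 215.0, 153.0, 0.0 m³/s; ΣQ_DR = 903.0 m³/s.
V = ΣQ_DR · Δt = 903.0 × 7200 s = 6.502 × 10^6 m³.
Over A = 130 km², depth = V / A = 50.0 mm.

d ≈ 50.0 mm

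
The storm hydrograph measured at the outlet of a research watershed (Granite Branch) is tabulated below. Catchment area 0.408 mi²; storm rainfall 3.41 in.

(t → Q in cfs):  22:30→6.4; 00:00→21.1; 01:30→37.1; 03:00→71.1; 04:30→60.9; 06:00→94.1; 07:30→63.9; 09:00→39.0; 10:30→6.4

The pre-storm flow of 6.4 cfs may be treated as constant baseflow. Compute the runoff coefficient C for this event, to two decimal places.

C ≈ 0.57

ΣQ_DR = 342.4 cfs; V = ΣQ_DR·Δt = 1.849 × 10^6 ft³.
Runoff depth d = V / A = 1.951 in.
C = d / P = 1.951 / 3.41 = 0.57.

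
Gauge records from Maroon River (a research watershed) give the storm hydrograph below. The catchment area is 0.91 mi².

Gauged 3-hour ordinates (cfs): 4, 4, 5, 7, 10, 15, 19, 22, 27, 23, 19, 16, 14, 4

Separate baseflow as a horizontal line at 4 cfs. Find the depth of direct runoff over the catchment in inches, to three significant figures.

Direct runoff: 0.0, 0.0, 1.0, 3.0, 6.0, 11.0, 15.0, 18.0, 23.0, 19.0, 15.0, 12.0, 10.0, 0.0 cfs; ΣQ_DR = 133.0 cfs.
V = ΣQ_DR · Δt = 133.0 × 10800 s = 1.436 × 10^6 ft³.
Over A = 0.91 mi², depth = V / A = 0.679 in.

d ≈ 0.679 in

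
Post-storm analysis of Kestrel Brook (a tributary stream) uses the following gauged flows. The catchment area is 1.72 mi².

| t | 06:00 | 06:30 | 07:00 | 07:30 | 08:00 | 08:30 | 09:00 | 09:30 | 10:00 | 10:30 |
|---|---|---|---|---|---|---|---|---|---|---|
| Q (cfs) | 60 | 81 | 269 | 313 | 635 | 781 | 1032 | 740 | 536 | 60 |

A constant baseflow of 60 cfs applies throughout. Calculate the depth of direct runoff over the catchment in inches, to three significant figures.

d ≈ 1.76 in

Direct runoff: 0.0, 21.0, 209.0, 253.0, 575.0, 721.0, 972.0, 680.0, 476.0, 0.0 cfs; ΣQ_DR = 3907 cfs.
V = ΣQ_DR · Δt = 3907 × 1800 s = 7.033 × 10^6 ft³.
Over A = 1.72 mi², depth = V / A = 1.76 in.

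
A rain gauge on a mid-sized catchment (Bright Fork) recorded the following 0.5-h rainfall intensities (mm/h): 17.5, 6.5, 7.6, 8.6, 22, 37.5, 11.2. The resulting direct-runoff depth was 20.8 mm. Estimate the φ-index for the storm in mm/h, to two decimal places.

φ ≈ 11.80 mm/h

Only the 3 blocks with intensity above φ contribute runoff: 17.5, 22, 37.5 mm/h.
Σ(I−φ)·Δt = d  ⇒  (17.5+22+37.5 − 3φ)·0.5 = 20.8
φ = (77.00 − 20.8/0.5) / 3 = 11.80 mm/h.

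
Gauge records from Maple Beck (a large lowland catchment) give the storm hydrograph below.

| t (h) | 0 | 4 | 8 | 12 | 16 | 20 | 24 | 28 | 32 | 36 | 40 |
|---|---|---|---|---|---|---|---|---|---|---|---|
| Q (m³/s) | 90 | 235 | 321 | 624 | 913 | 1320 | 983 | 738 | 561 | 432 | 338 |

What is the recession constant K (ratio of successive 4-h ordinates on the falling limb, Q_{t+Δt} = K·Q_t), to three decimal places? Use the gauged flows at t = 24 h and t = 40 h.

K ≈ 0.766

Using the recession-limb readings at t = 24 h and t = 40 h: Q falls from 983 to 338 m³/s over 4 intervals.
K = (Q₂/Q₁)^(1/4) = (338/983)^(1/4) = 0.766.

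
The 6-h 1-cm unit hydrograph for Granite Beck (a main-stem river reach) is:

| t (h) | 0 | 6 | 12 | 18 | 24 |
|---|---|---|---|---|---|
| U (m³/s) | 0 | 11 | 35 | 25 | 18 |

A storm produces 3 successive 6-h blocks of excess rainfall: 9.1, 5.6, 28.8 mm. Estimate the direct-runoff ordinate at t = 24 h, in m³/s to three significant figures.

By discrete convolution, Q_j = Σ (P_i / 10 mm) · U_{j−i}.
At t = 24 h (j=4): Q = (9.1/10)·18 + (5.6/10)·25 + (28.8/10)·35 = 131 m³/s.

Q ≈ 131 m³/s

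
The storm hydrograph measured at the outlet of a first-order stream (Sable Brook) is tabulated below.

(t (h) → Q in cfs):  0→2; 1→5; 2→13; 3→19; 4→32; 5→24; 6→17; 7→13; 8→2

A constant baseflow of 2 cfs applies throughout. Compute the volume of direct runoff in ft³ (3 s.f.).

V ≈ 3.92 × 10^5 ft³

Direct-runoff ordinates (Q − Q_b): 0.0, 3.0, 11.0, 17.0, 30.0, 22.0, 15.0, 11.0, 0.0 cfs.
ΣQ_DR = 109.0 cfs.
With Δt = 1 h = 3600 s, V = ΣQ_DR · Δt = 109.0 × 3600 = 3.92 × 10^5 ft³.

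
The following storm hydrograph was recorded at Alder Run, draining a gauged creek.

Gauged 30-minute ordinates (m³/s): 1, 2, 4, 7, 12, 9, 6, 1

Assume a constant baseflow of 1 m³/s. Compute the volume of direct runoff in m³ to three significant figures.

Direct-runoff ordinates (Q − Q_b): 0.0, 1.0, 3.0, 6.0, 11.0, 8.0, 5.0, 0.0 m³/s.
ΣQ_DR = 34.00 m³/s.
With Δt = 0.5 h = 1800 s, V = ΣQ_DR · Δt = 34.00 × 1800 = 61200 m³.

V ≈ 61200 m³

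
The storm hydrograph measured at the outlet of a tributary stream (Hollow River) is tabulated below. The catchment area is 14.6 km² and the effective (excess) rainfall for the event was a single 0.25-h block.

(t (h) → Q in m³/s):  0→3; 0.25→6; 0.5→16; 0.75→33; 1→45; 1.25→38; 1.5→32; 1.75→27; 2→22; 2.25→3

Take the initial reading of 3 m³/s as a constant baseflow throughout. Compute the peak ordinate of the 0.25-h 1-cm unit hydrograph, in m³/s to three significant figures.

U_p ≈ 34.9 m³/s

Direct runoff: 0.0, 3.0, 13.0, 30.0, 42.0, 35.0, 29.0, 24.0, 19.0, 0.0 m³/s; ΣQ_DR = 195.0 m³/s, peak = 42.0 m³/s.
Runoff depth d = ΣQ_DR·Δt / A = 195.0 × 900 / (14.6 km²) = 12.02 mm.
The 1-cm UH is the DRH scaled by (10 mm)/d, so U_p = 42.0 × 10/12.02 = 34.9 m³/s.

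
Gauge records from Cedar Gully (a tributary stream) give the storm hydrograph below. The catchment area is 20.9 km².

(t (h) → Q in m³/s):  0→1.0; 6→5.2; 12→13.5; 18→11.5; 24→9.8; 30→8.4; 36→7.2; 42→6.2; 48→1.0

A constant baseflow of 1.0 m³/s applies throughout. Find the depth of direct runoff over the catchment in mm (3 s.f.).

d ≈ 56.6 mm

Direct runoff: 0.0, 4.2, 12.5, 10.5, 8.8, 7.4, 6.2, 5.2, 0.0 m³/s; ΣQ_DR = 54.80 m³/s.
V = ΣQ_DR · Δt = 54.80 × 21600 s = 1.184 × 10^6 m³.
Over A = 20.9 km², depth = V / A = 56.6 mm.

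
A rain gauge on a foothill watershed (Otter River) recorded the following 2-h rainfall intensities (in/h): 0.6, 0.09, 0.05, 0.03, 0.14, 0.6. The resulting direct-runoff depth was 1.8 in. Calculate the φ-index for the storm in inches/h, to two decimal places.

Only the 2 blocks with intensity above φ contribute runoff: 0.6, 0.6 in/h.
Σ(I−φ)·Δt = d  ⇒  (0.6+0.6 − 2φ)·2 = 1.8
φ = (1.200 − 1.8/2) / 2 = 0.15 in/h.

φ ≈ 0.15 in/h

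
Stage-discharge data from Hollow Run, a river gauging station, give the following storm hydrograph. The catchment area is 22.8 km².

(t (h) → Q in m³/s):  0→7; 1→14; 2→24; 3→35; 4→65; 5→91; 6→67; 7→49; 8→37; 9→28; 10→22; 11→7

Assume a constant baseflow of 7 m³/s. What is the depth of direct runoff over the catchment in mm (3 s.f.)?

d ≈ 57.2 mm

Direct runoff: 0.0, 7.0, 17.0, 28.0, 58.0, 84.0, 60.0, 42.0, 30.0, 21.0, 15.0, 0.0 m³/s; ΣQ_DR = 362.0 m³/s.
V = ΣQ_DR · Δt = 362.0 × 3600 s = 1.303 × 10^6 m³.
Over A = 22.8 km², depth = V / A = 57.2 mm.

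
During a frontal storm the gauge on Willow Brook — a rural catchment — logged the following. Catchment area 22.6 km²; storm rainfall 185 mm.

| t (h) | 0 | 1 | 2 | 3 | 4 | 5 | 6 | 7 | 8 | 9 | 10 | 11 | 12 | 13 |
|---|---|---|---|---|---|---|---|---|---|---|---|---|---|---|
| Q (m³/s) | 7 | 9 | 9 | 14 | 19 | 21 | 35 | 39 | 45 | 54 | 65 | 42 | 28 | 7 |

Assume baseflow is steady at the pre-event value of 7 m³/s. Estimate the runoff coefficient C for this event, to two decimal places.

ΣQ_DR = 296.0 m³/s; V = ΣQ_DR·Δt = 1.066 × 10^6 m³.
Runoff depth d = V / A = 47.15 mm.
C = d / P = 47.15 / 185 = 0.25.

C ≈ 0.25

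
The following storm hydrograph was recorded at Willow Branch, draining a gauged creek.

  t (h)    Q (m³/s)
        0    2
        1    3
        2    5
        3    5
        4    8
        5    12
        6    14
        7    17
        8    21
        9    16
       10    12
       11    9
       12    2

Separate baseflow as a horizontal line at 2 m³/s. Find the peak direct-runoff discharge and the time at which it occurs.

Subtracting baseflow gives direct-runoff ordinates: 0.0, 1.0, 3.0, 3.0, 6.0, 10.0, 12.0, 15.0, 19.0, 14.0, 10.0, 7.0, 0.0 m³/s.
The maximum is 19.0 m³/s, occurring at the reading for t = 8 h.

Q_p = 19.0 m³/s at t = 8 h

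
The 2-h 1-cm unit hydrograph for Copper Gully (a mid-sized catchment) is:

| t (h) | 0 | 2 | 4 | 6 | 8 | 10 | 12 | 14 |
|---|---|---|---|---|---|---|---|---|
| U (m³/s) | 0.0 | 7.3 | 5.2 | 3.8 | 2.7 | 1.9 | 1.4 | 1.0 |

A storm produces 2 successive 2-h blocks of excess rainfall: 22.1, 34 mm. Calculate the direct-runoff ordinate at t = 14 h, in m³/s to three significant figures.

Q ≈ 6.97 m³/s

By discrete convolution, Q_j = Σ (P_i / 10 mm) · U_{j−i}.
At t = 14 h (j=7): Q = (22.1/10)·1.0 + (34/10)·1.4 = 6.97 m³/s.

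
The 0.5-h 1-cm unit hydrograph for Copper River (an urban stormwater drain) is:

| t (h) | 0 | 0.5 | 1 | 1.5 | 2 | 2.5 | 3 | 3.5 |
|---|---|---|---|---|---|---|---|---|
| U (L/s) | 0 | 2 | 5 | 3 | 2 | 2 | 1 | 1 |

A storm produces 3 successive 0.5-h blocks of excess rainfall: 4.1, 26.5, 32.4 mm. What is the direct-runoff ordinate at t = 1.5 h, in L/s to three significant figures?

By discrete convolution, Q_j = Σ (P_i / 10 mm) · U_{j−i}.
At t = 1.5 h (j=3): Q = (4.1/10)·3 + (26.5/10)·5 + (32.4/10)·2 = 21.0 L/s.

Q ≈ 21.0 L/s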